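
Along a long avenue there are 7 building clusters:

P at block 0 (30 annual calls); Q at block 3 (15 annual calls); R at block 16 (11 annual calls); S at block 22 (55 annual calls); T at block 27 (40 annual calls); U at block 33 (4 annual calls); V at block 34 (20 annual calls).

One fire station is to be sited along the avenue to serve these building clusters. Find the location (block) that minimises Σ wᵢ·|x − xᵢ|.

x = 22

For a sum of weighted absolute distances on a line, the optimum is the weighted median (not the mean). Total weight W = 175; half-weight = 87.5.
Sort by position and accumulate weight:
  block 0 (P, w=30) → cum 30
  block 3 (Q, w=15) → cum 45
  block 16 (R, w=11) → cum 56
  block 22 (S, w=55) → cum 111  ≥ 87.5 → median here
  block 27 (T, w=40) → cum 151
  block 33 (U, w=4) → cum 155
  block 34 (V, w=20) → cum 175
Optimal location: block 22.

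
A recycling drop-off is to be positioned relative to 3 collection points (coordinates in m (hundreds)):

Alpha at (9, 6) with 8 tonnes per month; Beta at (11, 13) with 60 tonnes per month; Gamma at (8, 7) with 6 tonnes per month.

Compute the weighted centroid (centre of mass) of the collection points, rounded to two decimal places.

The minimiser of Σwᵢ‖p−pᵢ‖² is the weighted centroid p* = (Σwᵢpᵢ)/(Σwᵢ).
Σwᵢ = 74.
Σwᵢxᵢ = 8·9 + 60·11 + 6·8 = 780.
Σwᵢyᵢ = 8·6 + 60·13 + 6·7 = 870.
x* = 780/74 = 10.54, y* = 870/74 = 11.76.

(10.54, 11.76)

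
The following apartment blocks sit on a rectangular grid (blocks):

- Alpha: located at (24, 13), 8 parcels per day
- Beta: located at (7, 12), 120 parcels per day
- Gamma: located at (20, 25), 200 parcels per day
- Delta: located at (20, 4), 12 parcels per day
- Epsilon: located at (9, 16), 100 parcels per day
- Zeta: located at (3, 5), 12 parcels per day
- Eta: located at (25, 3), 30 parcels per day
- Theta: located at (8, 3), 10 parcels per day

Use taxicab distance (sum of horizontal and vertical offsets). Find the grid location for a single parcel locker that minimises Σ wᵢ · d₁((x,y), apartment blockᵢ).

Manhattan distance separates: Σwᵢ(|x−xᵢ|+|y−yᵢ|) = Σwᵢ|x−xᵢ| + Σwᵢ|y−yᵢ|, so x and y are optimised independently as 1-D weighted medians.
Total weight W = 492; half = 246.
x-coordinate, sorted with cumulative weight:
  x=3 (Zeta, w=12) cum 12
  x=7 (Beta, w=120) cum 132
  x=8 (Theta, w=10) cum 142
  x=9 (Epsilon, w=100) cum 242
  x=20 (Gamma, w=200) cum 442  ← median
  x=20 (Delta, w=12) cum 454
  x=24 (Alpha, w=8) cum 462
  x=25 (Eta, w=30) cum 492
⇒ x* = 20
y-coordinate, sorted with cumulative weight:
  y=3 (Eta, w=30) cum 30
  y=3 (Theta, w=10) cum 40
  y=4 (Delta, w=12) cum 52
  y=5 (Zeta, w=12) cum 64
  y=12 (Beta, w=120) cum 184
  y=13 (Alpha, w=8) cum 192
  y=16 (Epsilon, w=100) cum 292  ← median
  y=25 (Gamma, w=200) cum 492
⇒ y* = 16

(20, 16)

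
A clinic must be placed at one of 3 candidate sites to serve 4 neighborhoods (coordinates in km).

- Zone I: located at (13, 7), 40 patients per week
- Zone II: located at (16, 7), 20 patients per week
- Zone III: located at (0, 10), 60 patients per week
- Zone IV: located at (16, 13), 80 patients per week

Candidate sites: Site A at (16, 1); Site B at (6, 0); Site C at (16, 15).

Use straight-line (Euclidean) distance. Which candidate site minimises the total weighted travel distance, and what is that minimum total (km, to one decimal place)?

Site C, total 1667.5 km

Total weighted distance at each candidate:
  Site A (16, 1): total = 2449.8
  Site B (6, 0): total = 2651.9
  Site C (16, 15): total = 1667.5
Minimum is at Site C with total 1667.5 km.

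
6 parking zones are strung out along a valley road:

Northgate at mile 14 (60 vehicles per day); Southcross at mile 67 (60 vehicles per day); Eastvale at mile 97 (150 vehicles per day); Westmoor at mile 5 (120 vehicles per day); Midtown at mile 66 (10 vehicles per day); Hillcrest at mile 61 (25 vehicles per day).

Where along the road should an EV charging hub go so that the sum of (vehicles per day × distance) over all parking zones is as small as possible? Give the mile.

For a sum of weighted absolute distances on a line, the optimum is the weighted median (not the mean). Total weight W = 425; half-weight = 212.5.
Sort by position and accumulate weight:
  mile 5 (Westmoor, w=120) → cum 120
  mile 14 (Northgate, w=60) → cum 180
  mile 61 (Hillcrest, w=25) → cum 205
  mile 66 (Midtown, w=10) → cum 215  ≥ 212.5 → median here
  mile 67 (Southcross, w=60) → cum 275
  mile 97 (Eastvale, w=150) → cum 425
Optimal location: mile 66.

x = 66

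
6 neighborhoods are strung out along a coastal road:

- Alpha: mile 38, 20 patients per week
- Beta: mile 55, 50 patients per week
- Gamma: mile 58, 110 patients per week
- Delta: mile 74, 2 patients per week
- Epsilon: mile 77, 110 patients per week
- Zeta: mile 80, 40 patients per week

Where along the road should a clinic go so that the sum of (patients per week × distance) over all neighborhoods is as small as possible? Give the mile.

For a sum of weighted absolute distances on a line, the optimum is the weighted median (not the mean). Total weight W = 332; half-weight = 166.
Sort by position and accumulate weight:
  mile 38 (Alpha, w=20) → cum 20
  mile 55 (Beta, w=50) → cum 70
  mile 58 (Gamma, w=110) → cum 180  ≥ 166 → median here
  mile 74 (Delta, w=2) → cum 182
  mile 77 (Epsilon, w=110) → cum 292
  mile 80 (Zeta, w=40) → cum 332
Optimal location: mile 58.

x = 58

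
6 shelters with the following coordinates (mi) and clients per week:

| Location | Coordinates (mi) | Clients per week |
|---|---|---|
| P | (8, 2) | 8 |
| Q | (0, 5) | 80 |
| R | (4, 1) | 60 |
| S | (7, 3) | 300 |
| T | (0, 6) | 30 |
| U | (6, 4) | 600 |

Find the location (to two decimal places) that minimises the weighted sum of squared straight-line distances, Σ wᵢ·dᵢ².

(5.57, 3.67)

The minimiser of Σwᵢ‖p−pᵢ‖² is the weighted centroid p* = (Σwᵢpᵢ)/(Σwᵢ).
Σwᵢ = 1078.
Σwᵢxᵢ = 8·8 + 80·0 + 60·4 + 300·7 + 30·0 + 600·6 = 6004.
Σwᵢyᵢ = 8·2 + 80·5 + 60·1 + 300·3 + 30·6 + 600·4 = 3956.
x* = 6004/1078 = 5.57, y* = 3956/1078 = 3.67.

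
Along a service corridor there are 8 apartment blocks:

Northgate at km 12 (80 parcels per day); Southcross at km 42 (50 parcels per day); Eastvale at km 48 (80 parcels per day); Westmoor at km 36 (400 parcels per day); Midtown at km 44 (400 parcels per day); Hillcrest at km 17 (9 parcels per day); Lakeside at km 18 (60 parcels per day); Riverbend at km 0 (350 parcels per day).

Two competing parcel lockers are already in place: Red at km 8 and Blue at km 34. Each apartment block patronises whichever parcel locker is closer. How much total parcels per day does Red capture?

The indifferent point is the midpoint (8+34)/2 = 21; apartment blocks left of it (closer to Red at 8) go to Red, those right go to Blue.
  Riverbend at 0 (w=350) → Red
  Northgate at 12 (w=80) → Red
  Hillcrest at 17 (w=9) → Red
  Lakeside at 18 (w=60) → Red
  Westmoor at 36 (w=400) → Blue
  Southcross at 42 (w=50) → Blue
  Midtown at 44 (w=400) → Blue
  Eastvale at 48 (w=80) → Blue
Red captures 499; Blue captures 930.

499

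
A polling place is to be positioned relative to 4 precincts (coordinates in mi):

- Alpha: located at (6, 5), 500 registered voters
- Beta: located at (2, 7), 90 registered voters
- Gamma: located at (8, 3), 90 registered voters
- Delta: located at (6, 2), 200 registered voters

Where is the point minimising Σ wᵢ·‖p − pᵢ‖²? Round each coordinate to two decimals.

The minimiser of Σwᵢ‖p−pᵢ‖² is the weighted centroid p* = (Σwᵢpᵢ)/(Σwᵢ).
Σwᵢ = 880.
Σwᵢxᵢ = 500·6 + 90·2 + 90·8 + 200·6 = 5100.
Σwᵢyᵢ = 500·5 + 90·7 + 90·3 + 200·2 = 3800.
x* = 5100/880 = 5.80, y* = 3800/880 = 4.32.

(5.80, 4.32)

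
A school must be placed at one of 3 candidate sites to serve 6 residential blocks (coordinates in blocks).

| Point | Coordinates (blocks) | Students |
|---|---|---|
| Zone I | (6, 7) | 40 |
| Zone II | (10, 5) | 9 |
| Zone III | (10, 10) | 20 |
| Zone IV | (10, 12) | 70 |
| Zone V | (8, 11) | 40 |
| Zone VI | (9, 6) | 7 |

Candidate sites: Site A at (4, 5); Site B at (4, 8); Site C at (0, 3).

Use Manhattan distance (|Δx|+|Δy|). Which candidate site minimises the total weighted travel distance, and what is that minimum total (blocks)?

Total weighted distance at each candidate:
  Site A (4, 5): total = 1786
  Site B (4, 8): total = 1390
  Site C (0, 3): total = 2902
Minimum is at Site B with total 1390 blocks.

Site B, total 1390 blocks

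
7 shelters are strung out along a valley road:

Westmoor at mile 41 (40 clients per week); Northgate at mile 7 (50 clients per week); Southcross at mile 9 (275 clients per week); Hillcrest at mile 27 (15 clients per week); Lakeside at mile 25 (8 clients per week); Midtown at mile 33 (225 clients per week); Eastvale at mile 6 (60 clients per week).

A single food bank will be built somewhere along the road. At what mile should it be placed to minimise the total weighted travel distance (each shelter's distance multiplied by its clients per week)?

For a sum of weighted absolute distances on a line, the optimum is the weighted median (not the mean). Total weight W = 673; half-weight = 336.5.
Sort by position and accumulate weight:
  mile 6 (Eastvale, w=60) → cum 60
  mile 7 (Northgate, w=50) → cum 110
  mile 9 (Southcross, w=275) → cum 385  ≥ 336.5 → median here
  mile 25 (Lakeside, w=8) → cum 393
  mile 27 (Hillcrest, w=15) → cum 408
  mile 33 (Midtown, w=225) → cum 633
  mile 41 (Westmoor, w=40) → cum 673
Optimal location: mile 9.

x = 9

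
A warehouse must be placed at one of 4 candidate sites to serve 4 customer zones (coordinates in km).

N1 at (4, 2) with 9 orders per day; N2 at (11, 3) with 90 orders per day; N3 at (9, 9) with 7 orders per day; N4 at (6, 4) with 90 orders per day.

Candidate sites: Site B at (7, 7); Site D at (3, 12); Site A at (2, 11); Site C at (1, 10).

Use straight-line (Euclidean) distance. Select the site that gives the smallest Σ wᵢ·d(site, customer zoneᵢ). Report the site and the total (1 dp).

Total weighted distance at each candidate:
  Site B (7, 7): total = 866.0
  Site D (3, 12): total = 1990.1
  Site A (2, 11): total = 1943.3
  Site C (1, 10): total = 1934.8
Minimum is at Site B with total 866.0 km.

Site B, total 866.0 km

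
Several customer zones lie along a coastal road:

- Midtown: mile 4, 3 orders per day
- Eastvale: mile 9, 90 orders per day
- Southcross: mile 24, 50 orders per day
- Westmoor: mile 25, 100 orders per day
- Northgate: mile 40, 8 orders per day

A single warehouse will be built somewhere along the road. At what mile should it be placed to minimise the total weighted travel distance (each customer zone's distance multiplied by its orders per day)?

For a sum of weighted absolute distances on a line, the optimum is the weighted median (not the mean). Total weight W = 251; half-weight = 125.5.
Sort by position and accumulate weight:
  mile 4 (Midtown, w=3) → cum 3
  mile 9 (Eastvale, w=90) → cum 93
  mile 24 (Southcross, w=50) → cum 143  ≥ 125.5 → median here
  mile 25 (Westmoor, w=100) → cum 243
  mile 40 (Northgate, w=8) → cum 251
Optimal location: mile 24.

x = 24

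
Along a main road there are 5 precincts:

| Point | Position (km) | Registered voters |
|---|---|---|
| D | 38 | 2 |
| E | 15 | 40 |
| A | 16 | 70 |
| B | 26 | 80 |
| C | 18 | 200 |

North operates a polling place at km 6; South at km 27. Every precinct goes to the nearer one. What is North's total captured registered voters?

110

The indifferent point is the midpoint (6+27)/2 = 16.5; precincts left of it (closer to North at 6) go to North, those right go to South.
  E at 15 (w=40) → North
  A at 16 (w=70) → North
  C at 18 (w=200) → South
  B at 26 (w=80) → South
  D at 38 (w=2) → South
North captures 110; South captures 282.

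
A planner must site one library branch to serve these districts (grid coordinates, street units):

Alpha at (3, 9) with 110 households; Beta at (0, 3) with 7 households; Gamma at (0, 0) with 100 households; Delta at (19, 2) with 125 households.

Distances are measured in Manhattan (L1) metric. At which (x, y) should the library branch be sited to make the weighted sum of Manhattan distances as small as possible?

(3, 2)

Manhattan distance separates: Σwᵢ(|x−xᵢ|+|y−yᵢ|) = Σwᵢ|x−xᵢ| + Σwᵢ|y−yᵢ|, so x and y are optimised independently as 1-D weighted medians.
Total weight W = 342; half = 171.
x-coordinate, sorted with cumulative weight:
  x=0 (Beta, w=7) cum 7
  x=0 (Gamma, w=100) cum 107
  x=3 (Alpha, w=110) cum 217  ← median
  x=19 (Delta, w=125) cum 342
⇒ x* = 3
y-coordinate, sorted with cumulative weight:
  y=0 (Gamma, w=100) cum 100
  y=2 (Delta, w=125) cum 225  ← median
  y=3 (Beta, w=7) cum 232
  y=9 (Alpha, w=110) cum 342
⇒ y* = 2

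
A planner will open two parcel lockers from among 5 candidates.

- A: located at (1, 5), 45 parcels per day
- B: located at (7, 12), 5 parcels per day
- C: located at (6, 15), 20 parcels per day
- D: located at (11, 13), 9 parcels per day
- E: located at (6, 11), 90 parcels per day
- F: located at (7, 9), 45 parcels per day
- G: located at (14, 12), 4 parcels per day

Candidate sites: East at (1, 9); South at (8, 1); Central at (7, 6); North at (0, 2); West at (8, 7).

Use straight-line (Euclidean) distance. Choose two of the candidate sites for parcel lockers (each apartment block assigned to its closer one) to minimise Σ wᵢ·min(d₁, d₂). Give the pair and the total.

{North, West}, total 927.5

Evaluate every pair (each demand assigned to the nearer of the two):
  {North, West}: total = 927.5
  {East, West}: total = 956.4
  {Central, North}: total = 1056.8
  {Central, West}: total = 1058.9
  {East, Central}: total = 1069.6
  {South, West}: total = 1112.8
  {South, Central}: total = 1188.2
  {East, North}: total = 1237.0
  {East, South}: total = 1271.5
  {South, North}: total = 1922.4
Best pair: {North, West} with total 927.5.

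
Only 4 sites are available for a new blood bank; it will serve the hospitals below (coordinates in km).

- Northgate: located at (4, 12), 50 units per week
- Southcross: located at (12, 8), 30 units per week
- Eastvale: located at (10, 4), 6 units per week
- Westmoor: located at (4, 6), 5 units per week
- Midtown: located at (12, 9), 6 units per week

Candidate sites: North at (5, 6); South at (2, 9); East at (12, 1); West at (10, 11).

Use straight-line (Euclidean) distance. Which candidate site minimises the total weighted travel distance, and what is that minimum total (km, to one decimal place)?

Total weighted distance at each candidate:
  North (5, 6): total = 605.5
  South (2, 9): total = 616.4
  East (12, 1): total = 1006.9
  West (10, 11): total = 510.3
Minimum is at West with total 510.3 km.

West, total 510.3 km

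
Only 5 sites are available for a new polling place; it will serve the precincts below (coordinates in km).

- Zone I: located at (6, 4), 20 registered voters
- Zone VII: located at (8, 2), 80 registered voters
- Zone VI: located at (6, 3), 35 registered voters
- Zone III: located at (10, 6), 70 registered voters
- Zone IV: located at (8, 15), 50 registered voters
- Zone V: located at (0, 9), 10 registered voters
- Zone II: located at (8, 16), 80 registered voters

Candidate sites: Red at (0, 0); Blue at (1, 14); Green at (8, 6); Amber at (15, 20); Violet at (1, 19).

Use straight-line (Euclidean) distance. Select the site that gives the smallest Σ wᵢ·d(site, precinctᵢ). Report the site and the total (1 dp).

Total weighted distance at each candidate:
  Red (0, 0): total = 4226.1
  Blue (1, 14): total = 3587.8
  Green (8, 6): total = 1978.2
  Amber (15, 20): total = 4887.2
  Violet (1, 19): total = 4593.4
Minimum is at Green with total 1978.2 km.

Green, total 1978.2 km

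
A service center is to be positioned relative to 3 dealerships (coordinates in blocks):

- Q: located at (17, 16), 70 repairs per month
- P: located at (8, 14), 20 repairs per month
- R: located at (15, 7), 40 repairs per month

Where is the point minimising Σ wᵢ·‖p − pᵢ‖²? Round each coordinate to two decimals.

The minimiser of Σwᵢ‖p−pᵢ‖² is the weighted centroid p* = (Σwᵢpᵢ)/(Σwᵢ).
Σwᵢ = 130.
Σwᵢxᵢ = 70·17 + 20·8 + 40·15 = 1950.
Σwᵢyᵢ = 70·16 + 20·14 + 40·7 = 1680.
x* = 1950/130 = 15.00, y* = 1680/130 = 12.92.

(15.00, 12.92)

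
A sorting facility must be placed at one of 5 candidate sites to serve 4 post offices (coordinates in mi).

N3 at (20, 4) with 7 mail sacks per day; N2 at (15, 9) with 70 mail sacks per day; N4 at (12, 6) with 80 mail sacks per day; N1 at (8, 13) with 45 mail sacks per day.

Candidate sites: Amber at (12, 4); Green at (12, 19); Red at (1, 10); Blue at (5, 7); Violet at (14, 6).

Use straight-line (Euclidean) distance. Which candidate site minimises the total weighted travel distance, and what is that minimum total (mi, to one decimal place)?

Violet, total 840.5 mi

Total weighted distance at each candidate:
  Amber (12, 4): total = 1067.4
  Green (12, 19): total = 2214.3
  Red (1, 10): total = 2401.1
  Blue (5, 7): total = 1688.5
  Violet (14, 6): total = 840.5
Minimum is at Violet with total 840.5 mi.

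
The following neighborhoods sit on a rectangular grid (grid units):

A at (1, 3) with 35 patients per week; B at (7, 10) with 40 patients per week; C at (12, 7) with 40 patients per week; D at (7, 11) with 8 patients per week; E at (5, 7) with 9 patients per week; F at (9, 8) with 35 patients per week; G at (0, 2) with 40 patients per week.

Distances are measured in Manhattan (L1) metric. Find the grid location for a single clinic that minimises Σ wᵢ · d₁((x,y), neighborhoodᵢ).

Manhattan distance separates: Σwᵢ(|x−xᵢ|+|y−yᵢ|) = Σwᵢ|x−xᵢ| + Σwᵢ|y−yᵢ|, so x and y are optimised independently as 1-D weighted medians.
Total weight W = 207; half = 103.5.
x-coordinate, sorted with cumulative weight:
  x=0 (G, w=40) cum 40
  x=1 (A, w=35) cum 75
  x=5 (E, w=9) cum 84
  x=7 (B, w=40) cum 124  ← median
  x=7 (D, w=8) cum 132
  x=9 (F, w=35) cum 167
  x=12 (C, w=40) cum 207
⇒ x* = 7
y-coordinate, sorted with cumulative weight:
  y=2 (G, w=40) cum 40
  y=3 (A, w=35) cum 75
  y=7 (C, w=40) cum 115  ← median
  y=7 (E, w=9) cum 124
  y=8 (F, w=35) cum 159
  y=10 (B, w=40) cum 199
  y=11 (D, w=8) cum 207
⇒ y* = 7

(7, 7)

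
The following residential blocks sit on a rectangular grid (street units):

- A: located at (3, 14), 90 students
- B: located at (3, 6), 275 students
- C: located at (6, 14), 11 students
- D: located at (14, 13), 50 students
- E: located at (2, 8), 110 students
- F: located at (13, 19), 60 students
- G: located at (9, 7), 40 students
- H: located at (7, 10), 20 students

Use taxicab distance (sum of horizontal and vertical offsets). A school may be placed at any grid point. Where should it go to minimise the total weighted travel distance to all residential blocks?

Manhattan distance separates: Σwᵢ(|x−xᵢ|+|y−yᵢ|) = Σwᵢ|x−xᵢ| + Σwᵢ|y−yᵢ|, so x and y are optimised independently as 1-D weighted medians.
Total weight W = 656; half = 328.
x-coordinate, sorted with cumulative weight:
  x=2 (E, w=110) cum 110
  x=3 (A, w=90) cum 200
  x=3 (B, w=275) cum 475  ← median
  x=6 (C, w=11) cum 486
  x=7 (H, w=20) cum 506
  x=9 (G, w=40) cum 546
  x=13 (F, w=60) cum 606
  x=14 (D, w=50) cum 656
⇒ x* = 3
y-coordinate, sorted with cumulative weight:
  y=6 (B, w=275) cum 275
  y=7 (G, w=40) cum 315
  y=8 (E, w=110) cum 425  ← median
  y=10 (H, w=20) cum 445
  y=13 (D, w=50) cum 495
  y=14 (A, w=90) cum 585
  y=14 (C, w=11) cum 596
  y=19 (F, w=60) cum 656
⇒ y* = 8

(3, 8)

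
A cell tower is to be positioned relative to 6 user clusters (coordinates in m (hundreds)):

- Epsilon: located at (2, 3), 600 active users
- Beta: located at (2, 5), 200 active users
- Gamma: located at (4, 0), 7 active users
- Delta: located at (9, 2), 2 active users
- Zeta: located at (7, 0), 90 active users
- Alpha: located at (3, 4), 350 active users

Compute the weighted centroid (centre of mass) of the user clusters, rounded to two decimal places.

(2.66, 3.37)

The minimiser of Σwᵢ‖p−pᵢ‖² is the weighted centroid p* = (Σwᵢpᵢ)/(Σwᵢ).
Σwᵢ = 1249.
Σwᵢxᵢ = 600·2 + 200·2 + 7·4 + 2·9 + 90·7 + 350·3 = 3326.
Σwᵢyᵢ = 600·3 + 200·5 + 7·0 + 2·2 + 90·0 + 350·4 = 4204.
x* = 3326/1249 = 2.66, y* = 4204/1249 = 3.37.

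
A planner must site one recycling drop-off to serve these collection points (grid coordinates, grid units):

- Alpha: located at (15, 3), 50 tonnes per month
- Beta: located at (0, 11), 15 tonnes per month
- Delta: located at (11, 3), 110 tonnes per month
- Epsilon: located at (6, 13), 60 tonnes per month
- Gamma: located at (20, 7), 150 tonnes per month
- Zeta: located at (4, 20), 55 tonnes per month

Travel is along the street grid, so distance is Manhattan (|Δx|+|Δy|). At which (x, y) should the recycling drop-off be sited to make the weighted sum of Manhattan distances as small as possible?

Manhattan distance separates: Σwᵢ(|x−xᵢ|+|y−yᵢ|) = Σwᵢ|x−xᵢ| + Σwᵢ|y−yᵢ|, so x and y are optimised independently as 1-D weighted medians.
Total weight W = 440; half = 220.
x-coordinate, sorted with cumulative weight:
  x=0 (Beta, w=15) cum 15
  x=4 (Zeta, w=55) cum 70
  x=6 (Epsilon, w=60) cum 130
  x=11 (Delta, w=110) cum 240  ← median
  x=15 (Alpha, w=50) cum 290
  x=20 (Gamma, w=150) cum 440
⇒ x* = 11
y-coordinate, sorted with cumulative weight:
  y=3 (Alpha, w=50) cum 50
  y=3 (Delta, w=110) cum 160
  y=7 (Gamma, w=150) cum 310  ← median
  y=11 (Beta, w=15) cum 325
  y=13 (Epsilon, w=60) cum 385
  y=20 (Zeta, w=55) cum 440
⇒ y* = 7

(11, 7)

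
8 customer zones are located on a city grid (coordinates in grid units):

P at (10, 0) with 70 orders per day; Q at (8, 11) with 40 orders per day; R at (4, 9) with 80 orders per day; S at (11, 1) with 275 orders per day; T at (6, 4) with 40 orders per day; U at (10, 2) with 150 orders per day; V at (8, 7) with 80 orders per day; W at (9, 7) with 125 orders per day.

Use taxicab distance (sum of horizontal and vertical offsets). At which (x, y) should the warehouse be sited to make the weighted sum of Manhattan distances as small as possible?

Manhattan distance separates: Σwᵢ(|x−xᵢ|+|y−yᵢ|) = Σwᵢ|x−xᵢ| + Σwᵢ|y−yᵢ|, so x and y are optimised independently as 1-D weighted medians.
Total weight W = 860; half = 430.
x-coordinate, sorted with cumulative weight:
  x=4 (R, w=80) cum 80
  x=6 (T, w=40) cum 120
  x=8 (Q, w=40) cum 160
  x=8 (V, w=80) cum 240
  x=9 (W, w=125) cum 365
  x=10 (P, w=70) cum 435  ← median
  x=10 (U, w=150) cum 585
  x=11 (S, w=275) cum 860
⇒ x* = 10
y-coordinate, sorted with cumulative weight:
  y=0 (P, w=70) cum 70
  y=1 (S, w=275) cum 345
  y=2 (U, w=150) cum 495  ← median
  y=4 (T, w=40) cum 535
  y=7 (V, w=80) cum 615
  y=7 (W, w=125) cum 740
  y=9 (R, w=80) cum 820
  y=11 (Q, w=40) cum 860
⇒ y* = 2

(10, 2)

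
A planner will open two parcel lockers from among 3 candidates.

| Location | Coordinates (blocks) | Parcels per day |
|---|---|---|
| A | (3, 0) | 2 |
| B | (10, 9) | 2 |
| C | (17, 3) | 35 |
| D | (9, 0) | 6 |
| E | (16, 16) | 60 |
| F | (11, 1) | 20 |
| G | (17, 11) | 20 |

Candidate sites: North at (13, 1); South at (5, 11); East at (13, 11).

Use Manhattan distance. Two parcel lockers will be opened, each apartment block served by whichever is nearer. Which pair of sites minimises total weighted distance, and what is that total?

{North, East}, total 872

Evaluate every pair (each demand assigned to the nearer of the two):
  {North, East}: total = 872
  {South, East}: total = 1346
  {North, South}: total = 1516
Best pair: {North, East} with total 872.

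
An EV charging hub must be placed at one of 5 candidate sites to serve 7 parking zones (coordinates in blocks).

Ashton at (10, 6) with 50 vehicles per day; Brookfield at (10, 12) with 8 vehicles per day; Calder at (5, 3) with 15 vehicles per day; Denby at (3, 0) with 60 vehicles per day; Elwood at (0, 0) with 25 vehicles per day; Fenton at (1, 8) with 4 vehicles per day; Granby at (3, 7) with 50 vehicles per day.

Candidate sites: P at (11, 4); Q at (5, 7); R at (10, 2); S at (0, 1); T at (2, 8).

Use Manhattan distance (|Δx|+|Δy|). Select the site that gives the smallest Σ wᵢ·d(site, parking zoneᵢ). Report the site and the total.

Total weighted distance at each candidate:
  P (11, 4): total = 2028
  Q (5, 7): total = 1400
  R (10, 2): total = 1870
  S (0, 1): total = 1770
  T (2, 8): total = 1610
Minimum is at Q with total 1400 blocks.

Q, total 1400 blocks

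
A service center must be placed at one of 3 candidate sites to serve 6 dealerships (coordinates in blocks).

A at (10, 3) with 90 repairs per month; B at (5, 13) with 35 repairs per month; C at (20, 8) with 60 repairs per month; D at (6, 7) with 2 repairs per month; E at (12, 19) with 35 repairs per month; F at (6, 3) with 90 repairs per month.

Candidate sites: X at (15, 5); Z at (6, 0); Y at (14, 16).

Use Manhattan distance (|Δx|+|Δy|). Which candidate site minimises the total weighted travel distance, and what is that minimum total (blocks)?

Total weighted distance at each candidate:
  X (15, 5): total = 3347
  Z (6, 0): total = 3599
  Y (14, 16): total = 4889
Minimum is at X with total 3347 blocks.

X, total 3347 blocks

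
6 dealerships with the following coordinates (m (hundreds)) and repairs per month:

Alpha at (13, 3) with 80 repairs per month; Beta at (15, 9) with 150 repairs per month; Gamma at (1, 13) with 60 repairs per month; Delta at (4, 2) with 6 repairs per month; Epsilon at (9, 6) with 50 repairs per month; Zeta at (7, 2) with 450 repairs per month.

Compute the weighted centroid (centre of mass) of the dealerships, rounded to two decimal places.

The minimiser of Σwᵢ‖p−pᵢ‖² is the weighted centroid p* = (Σwᵢpᵢ)/(Σwᵢ).
Σwᵢ = 796.
Σwᵢxᵢ = 80·13 + 150·15 + 60·1 + 6·4 + 50·9 + 450·7 = 6974.
Σwᵢyᵢ = 80·3 + 150·9 + 60·13 + 6·2 + 50·6 + 450·2 = 3582.
x* = 6974/796 = 8.76, y* = 3582/796 = 4.50.

(8.76, 4.50)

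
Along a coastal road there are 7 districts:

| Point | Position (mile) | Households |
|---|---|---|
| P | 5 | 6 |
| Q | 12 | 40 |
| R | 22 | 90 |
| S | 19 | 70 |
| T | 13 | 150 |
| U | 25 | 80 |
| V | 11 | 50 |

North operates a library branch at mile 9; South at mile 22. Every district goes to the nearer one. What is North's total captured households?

246

The indifferent point is the midpoint (9+22)/2 = 15.5; districts left of it (closer to North at 9) go to North, those right go to South.
  P at 5 (w=6) → North
  V at 11 (w=50) → North
  Q at 12 (w=40) → North
  T at 13 (w=150) → North
  S at 19 (w=70) → South
  R at 22 (w=90) → South
  U at 25 (w=80) → South
North captures 246; South captures 240.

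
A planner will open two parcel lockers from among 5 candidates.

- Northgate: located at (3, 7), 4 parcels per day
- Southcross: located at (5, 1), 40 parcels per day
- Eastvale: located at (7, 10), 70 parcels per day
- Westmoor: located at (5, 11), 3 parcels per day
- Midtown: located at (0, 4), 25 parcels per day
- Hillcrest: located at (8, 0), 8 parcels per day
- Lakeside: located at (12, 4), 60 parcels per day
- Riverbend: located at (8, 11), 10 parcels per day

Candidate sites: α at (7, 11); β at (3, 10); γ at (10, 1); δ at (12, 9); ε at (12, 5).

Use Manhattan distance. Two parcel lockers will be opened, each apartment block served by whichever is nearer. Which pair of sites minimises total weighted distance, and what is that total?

{α, γ}, total 967

Evaluate every pair (each demand assigned to the nearer of the two):
  {α, γ}: total = 967
  {α, ε}: total = 1015
  {β, γ}: total = 1110
  {β, ε}: total = 1158
  {α, δ}: total = 1344
  {γ, δ}: total = 1400
  {β, δ}: total = 1430
  {δ, ε}: total = 1448
  {γ, ε}: total = 1492
  {α, β}: total = 1579
Best pair: {α, γ} with total 967.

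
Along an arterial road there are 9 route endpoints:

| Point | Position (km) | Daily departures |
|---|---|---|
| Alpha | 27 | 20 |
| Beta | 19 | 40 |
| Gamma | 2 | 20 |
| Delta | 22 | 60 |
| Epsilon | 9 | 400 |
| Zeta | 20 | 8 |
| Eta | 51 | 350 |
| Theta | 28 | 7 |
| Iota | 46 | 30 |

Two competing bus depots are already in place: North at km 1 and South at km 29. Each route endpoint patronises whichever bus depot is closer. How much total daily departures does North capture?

420

The indifferent point is the midpoint (1+29)/2 = 15; route endpoints left of it (closer to North at 1) go to North, those right go to South.
  Gamma at 2 (w=20) → North
  Epsilon at 9 (w=400) → North
  Beta at 19 (w=40) → South
  Zeta at 20 (w=8) → South
  Delta at 22 (w=60) → South
  Alpha at 27 (w=20) → South
  Theta at 28 (w=7) → South
  Iota at 46 (w=30) → South
  Eta at 51 (w=350) → South
North captures 420; South captures 515.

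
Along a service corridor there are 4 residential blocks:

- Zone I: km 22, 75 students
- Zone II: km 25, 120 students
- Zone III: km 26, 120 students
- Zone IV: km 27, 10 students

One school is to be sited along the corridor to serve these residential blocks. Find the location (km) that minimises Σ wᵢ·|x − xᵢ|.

For a sum of weighted absolute distances on a line, the optimum is the weighted median (not the mean). Total weight W = 325; half-weight = 162.5.
Sort by position and accumulate weight:
  km 22 (Zone I, w=75) → cum 75
  km 25 (Zone II, w=120) → cum 195  ≥ 162.5 → median here
  km 26 (Zone III, w=120) → cum 315
  km 27 (Zone IV, w=10) → cum 325
Optimal location: km 25.

x = 25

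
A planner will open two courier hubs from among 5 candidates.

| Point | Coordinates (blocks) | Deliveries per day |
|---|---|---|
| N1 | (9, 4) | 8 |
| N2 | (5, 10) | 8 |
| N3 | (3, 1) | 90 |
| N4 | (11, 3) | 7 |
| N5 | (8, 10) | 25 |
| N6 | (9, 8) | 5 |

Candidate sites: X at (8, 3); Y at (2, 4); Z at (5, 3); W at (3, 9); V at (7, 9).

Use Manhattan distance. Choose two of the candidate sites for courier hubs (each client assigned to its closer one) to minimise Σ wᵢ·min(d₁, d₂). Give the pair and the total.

{Z, V}, total 531

Evaluate every pair (each demand assigned to the nearer of the two):
  {Z, V}: total = 531
  {Y, V}: total = 575
  {Z, W}: total = 651
  {X, Z}: total = 658
  {X, Y}: total = 674
  {Y, W}: total = 695
  {X, V}: total = 756
  {Y, Z}: total = 793
  {X, W}: total = 871
  {W, V}: total = 935
Best pair: {Z, V} with total 531.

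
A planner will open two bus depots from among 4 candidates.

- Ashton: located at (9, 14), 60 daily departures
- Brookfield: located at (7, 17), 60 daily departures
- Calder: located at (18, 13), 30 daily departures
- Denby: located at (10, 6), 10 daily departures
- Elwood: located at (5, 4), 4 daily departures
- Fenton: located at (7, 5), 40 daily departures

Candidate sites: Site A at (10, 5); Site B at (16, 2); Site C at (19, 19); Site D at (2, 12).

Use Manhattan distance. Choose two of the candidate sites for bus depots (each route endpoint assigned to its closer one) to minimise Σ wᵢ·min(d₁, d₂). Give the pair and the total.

{Site A, Site D}, total 1774

Evaluate every pair (each demand assigned to the nearer of the two):
  {Site A, Site D}: total = 1774
  {Site A, Site C}: total = 1804
  {Site C, Site D}: total = 2014
  {Site A, Site B}: total = 2044
  {Site B, Site D}: total = 2154
  {Site B, Site C}: total = 2582
Best pair: {Site A, Site D} with total 1774.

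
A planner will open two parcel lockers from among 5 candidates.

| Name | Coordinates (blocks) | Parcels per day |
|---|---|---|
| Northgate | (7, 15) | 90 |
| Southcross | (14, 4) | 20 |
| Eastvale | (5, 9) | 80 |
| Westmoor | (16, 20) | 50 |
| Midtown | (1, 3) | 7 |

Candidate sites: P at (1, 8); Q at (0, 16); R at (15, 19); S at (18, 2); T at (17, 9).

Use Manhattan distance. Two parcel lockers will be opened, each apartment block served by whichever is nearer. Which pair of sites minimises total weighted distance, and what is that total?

{P, R}, total 1935

Evaluate every pair (each demand assigned to the nearer of the two):
  {P, R}: total = 1935
  {Q, R}: total = 2198
  {P, T}: total = 2365
  {R, T}: total = 2454
  {P, Q}: total = 2495
  {Q, T}: total = 2538
  {P, S}: total = 2725
  {Q, S}: total = 2898
  {R, S}: total = 3026
  {S, T}: total = 3246
Best pair: {P, R} with total 1935.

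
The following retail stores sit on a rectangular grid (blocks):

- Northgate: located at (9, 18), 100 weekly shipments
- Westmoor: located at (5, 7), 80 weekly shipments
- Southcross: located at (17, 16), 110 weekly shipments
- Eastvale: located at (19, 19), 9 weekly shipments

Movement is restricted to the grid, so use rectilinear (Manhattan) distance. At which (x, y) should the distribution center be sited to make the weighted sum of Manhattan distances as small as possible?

(9, 16)

Manhattan distance separates: Σwᵢ(|x−xᵢ|+|y−yᵢ|) = Σwᵢ|x−xᵢ| + Σwᵢ|y−yᵢ|, so x and y are optimised independently as 1-D weighted medians.
Total weight W = 299; half = 149.5.
x-coordinate, sorted with cumulative weight:
  x=5 (Westmoor, w=80) cum 80
  x=9 (Northgate, w=100) cum 180  ← median
  x=17 (Southcross, w=110) cum 290
  x=19 (Eastvale, w=9) cum 299
⇒ x* = 9
y-coordinate, sorted with cumulative weight:
  y=7 (Westmoor, w=80) cum 80
  y=16 (Southcross, w=110) cum 190  ← median
  y=18 (Northgate, w=100) cum 290
  y=19 (Eastvale, w=9) cum 299
⇒ y* = 16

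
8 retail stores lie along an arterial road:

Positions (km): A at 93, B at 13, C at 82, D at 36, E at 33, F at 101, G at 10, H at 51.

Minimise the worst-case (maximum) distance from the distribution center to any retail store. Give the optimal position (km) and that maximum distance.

location 55.5, max distance 45.5

The 1-center on a line is the midpoint of the two extreme points: leftmost at 10, rightmost at 101.
Optimal location = (10 + 101)/2 = 55.5; maximum distance = (101 − 10)/2 = 45.5.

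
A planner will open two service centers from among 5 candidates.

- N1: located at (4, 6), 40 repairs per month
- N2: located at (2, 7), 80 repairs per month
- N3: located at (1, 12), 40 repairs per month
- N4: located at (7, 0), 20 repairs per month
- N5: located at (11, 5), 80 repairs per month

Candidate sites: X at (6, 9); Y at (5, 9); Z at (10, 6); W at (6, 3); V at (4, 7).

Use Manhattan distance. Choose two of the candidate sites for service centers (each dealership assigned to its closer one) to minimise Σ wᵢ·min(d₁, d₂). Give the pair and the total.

{Z, V}, total 860

Evaluate every pair (each demand assigned to the nearer of the two):
  {Z, V}: total = 860
  {W, V}: total = 1160
  {Y, Z}: total = 1180
  {X, Z}: total = 1340
  {Y, V}: total = 1400
  {X, V}: total = 1440
  {Y, W}: total = 1480
  {X, W}: total = 1640
  {Z, W}: total = 1640
  {X, Y}: total = 1760
Best pair: {Z, V} with total 860.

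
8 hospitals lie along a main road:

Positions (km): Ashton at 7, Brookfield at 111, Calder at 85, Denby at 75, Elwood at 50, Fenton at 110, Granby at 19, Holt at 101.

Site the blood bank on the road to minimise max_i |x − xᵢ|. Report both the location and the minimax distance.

The 1-center on a line is the midpoint of the two extreme points: leftmost at 7, rightmost at 111.
Optimal location = (7 + 111)/2 = 59; maximum distance = (111 − 7)/2 = 52.

location 59, max distance 52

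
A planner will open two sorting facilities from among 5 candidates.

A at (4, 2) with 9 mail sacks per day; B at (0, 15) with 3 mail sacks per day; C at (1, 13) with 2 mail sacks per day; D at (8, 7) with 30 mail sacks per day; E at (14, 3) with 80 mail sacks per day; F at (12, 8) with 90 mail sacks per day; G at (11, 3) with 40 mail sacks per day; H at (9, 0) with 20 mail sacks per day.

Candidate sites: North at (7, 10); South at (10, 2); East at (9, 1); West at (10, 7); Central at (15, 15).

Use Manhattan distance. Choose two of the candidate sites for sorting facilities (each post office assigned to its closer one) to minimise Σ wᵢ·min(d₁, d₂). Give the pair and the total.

{South, West}, total 1008

Evaluate every pair (each demand assigned to the nearer of the two):
  {South, West}: total = 1008
  {East, West}: total = 1208
  {North, South}: total = 1398
  {North, West}: total = 1483
  {West, Central}: total = 1504
  {South, East}: total = 1593
  {North, East}: total = 1598
  {South, Central}: total = 1601
  {East, Central}: total = 1981
  {North, Central}: total = 2623
Best pair: {South, West} with total 1008.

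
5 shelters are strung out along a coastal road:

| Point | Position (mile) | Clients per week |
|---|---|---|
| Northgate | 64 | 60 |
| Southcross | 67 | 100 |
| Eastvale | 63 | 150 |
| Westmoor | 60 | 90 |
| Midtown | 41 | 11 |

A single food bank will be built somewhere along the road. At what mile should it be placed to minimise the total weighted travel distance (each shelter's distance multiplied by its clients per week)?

x = 63

For a sum of weighted absolute distances on a line, the optimum is the weighted median (not the mean). Total weight W = 411; half-weight = 205.5.
Sort by position and accumulate weight:
  mile 41 (Midtown, w=11) → cum 11
  mile 60 (Westmoor, w=90) → cum 101
  mile 63 (Eastvale, w=150) → cum 251  ≥ 205.5 → median here
  mile 64 (Northgate, w=60) → cum 311
  mile 67 (Southcross, w=100) → cum 411
Optimal location: mile 63.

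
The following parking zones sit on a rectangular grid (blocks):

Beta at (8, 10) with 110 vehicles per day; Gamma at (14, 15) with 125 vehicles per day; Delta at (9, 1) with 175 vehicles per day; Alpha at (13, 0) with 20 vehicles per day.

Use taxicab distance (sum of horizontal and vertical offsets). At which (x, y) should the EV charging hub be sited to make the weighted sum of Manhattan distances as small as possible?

Manhattan distance separates: Σwᵢ(|x−xᵢ|+|y−yᵢ|) = Σwᵢ|x−xᵢ| + Σwᵢ|y−yᵢ|, so x and y are optimised independently as 1-D weighted medians.
Total weight W = 430; half = 215.
x-coordinate, sorted with cumulative weight:
  x=8 (Beta, w=110) cum 110
  x=9 (Delta, w=175) cum 285  ← median
  x=13 (Alpha, w=20) cum 305
  x=14 (Gamma, w=125) cum 430
⇒ x* = 9
y-coordinate, sorted with cumulative weight:
  y=0 (Alpha, w=20) cum 20
  y=1 (Delta, w=175) cum 195
  y=10 (Beta, w=110) cum 305  ← median
  y=15 (Gamma, w=125) cum 430
⇒ y* = 10

(9, 10)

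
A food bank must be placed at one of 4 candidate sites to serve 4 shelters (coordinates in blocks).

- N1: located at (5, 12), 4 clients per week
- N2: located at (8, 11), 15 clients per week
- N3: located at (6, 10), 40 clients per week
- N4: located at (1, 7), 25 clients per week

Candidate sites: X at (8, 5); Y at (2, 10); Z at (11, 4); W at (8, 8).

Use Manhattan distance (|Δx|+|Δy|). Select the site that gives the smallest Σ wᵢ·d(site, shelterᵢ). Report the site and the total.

Total weighted distance at each candidate:
  X (8, 5): total = 635
  Y (2, 10): total = 385
  Z (11, 4): total = 971
  W (8, 8): total = 433
Minimum is at Y with total 385 blocks.

Y, total 385 blocks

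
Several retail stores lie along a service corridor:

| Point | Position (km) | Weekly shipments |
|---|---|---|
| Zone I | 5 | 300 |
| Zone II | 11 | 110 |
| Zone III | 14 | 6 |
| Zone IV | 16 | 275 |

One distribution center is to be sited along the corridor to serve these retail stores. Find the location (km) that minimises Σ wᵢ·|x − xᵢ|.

x = 11

For a sum of weighted absolute distances on a line, the optimum is the weighted median (not the mean). Total weight W = 691; half-weight = 345.5.
Sort by position and accumulate weight:
  km 5 (Zone I, w=300) → cum 300
  km 11 (Zone II, w=110) → cum 410  ≥ 345.5 → median here
  km 14 (Zone III, w=6) → cum 416
  km 16 (Zone IV, w=275) → cum 691
Optimal location: km 11.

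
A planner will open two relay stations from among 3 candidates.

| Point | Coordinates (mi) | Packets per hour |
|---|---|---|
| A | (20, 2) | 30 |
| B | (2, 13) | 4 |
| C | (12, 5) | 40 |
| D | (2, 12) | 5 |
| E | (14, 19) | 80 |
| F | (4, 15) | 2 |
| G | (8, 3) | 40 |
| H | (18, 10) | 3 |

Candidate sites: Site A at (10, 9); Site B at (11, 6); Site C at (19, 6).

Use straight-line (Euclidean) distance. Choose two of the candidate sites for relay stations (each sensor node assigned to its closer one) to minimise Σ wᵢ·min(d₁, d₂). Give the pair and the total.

Evaluate every pair (each demand assigned to the nearer of the two):
  {Site A, Site B}: total = 1503.0
  {Site A, Site C}: total = 1525.0
  {Site B, Site C}: total = 1552.2
Best pair: {Site A, Site B} with total 1503.0.

{Site A, Site B}, total 1503.0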